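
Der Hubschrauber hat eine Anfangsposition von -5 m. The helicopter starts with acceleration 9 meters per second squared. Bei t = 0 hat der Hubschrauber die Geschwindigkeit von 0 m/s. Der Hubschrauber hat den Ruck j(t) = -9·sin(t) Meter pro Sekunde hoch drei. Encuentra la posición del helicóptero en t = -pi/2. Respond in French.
Pour résoudre ceci, nous devons prendre 3 intégrales de notre équation du jerk j(t) = -9·sin(t). En intégrant le jerk et en utilisant la condition initiale a(0) = 9, nous obtenons a(t) = 9·cos(t). En prenant ∫a(t)dt et en appliquant v(0) = 0, nous trouvons v(t) = 9·sin(t). La primitive de la vitesse, avec x(0) = -5, donne la position: x(t) = 4 - 9·cos(t). Nous avons la position x(t) = 4 - 9·cos(t). En substituant t = -pi/2: x(-pi/2) = 4.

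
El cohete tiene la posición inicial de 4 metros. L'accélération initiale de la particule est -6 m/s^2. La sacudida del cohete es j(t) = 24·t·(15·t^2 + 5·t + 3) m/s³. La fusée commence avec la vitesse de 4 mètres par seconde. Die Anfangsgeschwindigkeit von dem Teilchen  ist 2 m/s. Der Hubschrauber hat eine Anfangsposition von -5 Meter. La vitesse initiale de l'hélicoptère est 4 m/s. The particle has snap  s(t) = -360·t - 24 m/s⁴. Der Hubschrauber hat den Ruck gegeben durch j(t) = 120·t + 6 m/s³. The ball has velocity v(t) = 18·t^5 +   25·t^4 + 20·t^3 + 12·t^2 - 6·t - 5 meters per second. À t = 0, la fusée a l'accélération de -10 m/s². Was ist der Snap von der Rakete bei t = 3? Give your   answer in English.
To solve this, we need to take 1 derivative of our jerk equation j(t) = 24·t·(15·t^2 + 5·t + 3). Taking d/dt of j(t), we find s(t) = 360·t^2 + 24·t·(30·t + 5) + 120·t + 72. From the given snap equation s(t) = 360·t^2 + 24·t·(30·t + 5) + 120·t + 72, we substitute t = 3 to get s = 10512.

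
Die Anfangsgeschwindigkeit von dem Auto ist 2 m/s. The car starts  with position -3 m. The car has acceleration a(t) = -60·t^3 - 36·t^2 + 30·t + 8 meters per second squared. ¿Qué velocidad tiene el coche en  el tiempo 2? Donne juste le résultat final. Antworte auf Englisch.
At t = 2, v = -258.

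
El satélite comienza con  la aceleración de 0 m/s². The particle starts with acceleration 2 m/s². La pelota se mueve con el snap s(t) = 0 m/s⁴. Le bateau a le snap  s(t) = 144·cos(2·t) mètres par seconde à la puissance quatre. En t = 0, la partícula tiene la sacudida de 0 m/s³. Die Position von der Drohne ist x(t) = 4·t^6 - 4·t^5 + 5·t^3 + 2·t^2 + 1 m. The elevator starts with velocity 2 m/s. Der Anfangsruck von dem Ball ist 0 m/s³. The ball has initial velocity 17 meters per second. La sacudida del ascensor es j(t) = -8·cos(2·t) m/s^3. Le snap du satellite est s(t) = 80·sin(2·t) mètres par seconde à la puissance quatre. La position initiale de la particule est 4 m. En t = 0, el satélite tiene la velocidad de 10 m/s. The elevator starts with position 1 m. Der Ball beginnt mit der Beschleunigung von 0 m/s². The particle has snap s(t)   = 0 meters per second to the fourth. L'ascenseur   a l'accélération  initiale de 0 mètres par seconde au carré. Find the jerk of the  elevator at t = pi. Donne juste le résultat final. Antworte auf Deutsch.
Die Antwort ist -8.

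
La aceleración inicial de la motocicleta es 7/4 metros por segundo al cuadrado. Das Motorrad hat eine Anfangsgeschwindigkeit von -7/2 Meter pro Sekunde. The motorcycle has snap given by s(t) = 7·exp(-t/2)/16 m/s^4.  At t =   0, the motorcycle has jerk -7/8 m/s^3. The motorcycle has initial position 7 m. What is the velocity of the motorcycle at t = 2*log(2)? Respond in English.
To find the answer, we compute 3 integrals of s(t) = 7·exp(-t/2)/16. The integral of snap, with j(0) = -7/8, gives jerk: j(t) = -7·exp(-t/2)/8. Finding the antiderivative of j(t) and using a(0) = 7/4: a(t) = 7·exp(-t/2)/4. Integrating acceleration and using the initial condition v(0) = -7/2, we get v(t) = -7·exp(-t/2)/2. Using v(t) = -7·exp(-t/2)/2 and substituting t = 2*log(2), we find v = -7/4.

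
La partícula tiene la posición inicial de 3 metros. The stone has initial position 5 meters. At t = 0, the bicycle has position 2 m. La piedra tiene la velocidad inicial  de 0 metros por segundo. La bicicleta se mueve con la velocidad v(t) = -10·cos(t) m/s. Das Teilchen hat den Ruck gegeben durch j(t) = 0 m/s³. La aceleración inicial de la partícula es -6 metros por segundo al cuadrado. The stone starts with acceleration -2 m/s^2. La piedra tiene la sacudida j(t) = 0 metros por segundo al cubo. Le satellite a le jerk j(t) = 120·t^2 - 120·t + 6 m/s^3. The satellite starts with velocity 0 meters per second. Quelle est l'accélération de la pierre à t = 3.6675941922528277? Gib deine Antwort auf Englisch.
To solve this, we need to take 1 integral of our jerk equation j(t) = 0. Taking ∫j(t)dt and applying a(0) = -2, we find a(t) = -2. Using a(t) = -2 and substituting t = 3.6675941922528277, we find a = -2.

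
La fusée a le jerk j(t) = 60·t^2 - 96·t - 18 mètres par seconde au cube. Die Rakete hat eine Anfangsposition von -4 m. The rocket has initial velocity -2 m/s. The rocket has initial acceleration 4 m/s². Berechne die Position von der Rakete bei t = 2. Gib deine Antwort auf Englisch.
To find the answer, we compute 3 antiderivatives of j(t) = 60·t^2 - 96·t - 18. The antiderivative of jerk is acceleration. Using a(0) = 4, we get a(t) = 20·t^3 - 48·t^2 - 18·t + 4. The integral of acceleration is velocity. Using v(0) = -2, we get v(t) = 5·t^4 - 16·t^3 - 9·t^2 + 4·t - 2. Taking ∫v(t)dt and applying x(0) = -4, we find x(t) = t^5 - 4·t^4 - 3·t^3 + 2·t^2 - 2·t - 4. From the given position equation x(t) = t^5 - 4·t^4 - 3·t^3 + 2·t^2 - 2·t - 4, we substitute t = 2 to get x = -56.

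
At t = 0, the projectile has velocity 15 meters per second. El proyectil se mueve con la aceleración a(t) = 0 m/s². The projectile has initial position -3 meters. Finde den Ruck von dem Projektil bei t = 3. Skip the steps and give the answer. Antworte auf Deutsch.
j(3) = 0.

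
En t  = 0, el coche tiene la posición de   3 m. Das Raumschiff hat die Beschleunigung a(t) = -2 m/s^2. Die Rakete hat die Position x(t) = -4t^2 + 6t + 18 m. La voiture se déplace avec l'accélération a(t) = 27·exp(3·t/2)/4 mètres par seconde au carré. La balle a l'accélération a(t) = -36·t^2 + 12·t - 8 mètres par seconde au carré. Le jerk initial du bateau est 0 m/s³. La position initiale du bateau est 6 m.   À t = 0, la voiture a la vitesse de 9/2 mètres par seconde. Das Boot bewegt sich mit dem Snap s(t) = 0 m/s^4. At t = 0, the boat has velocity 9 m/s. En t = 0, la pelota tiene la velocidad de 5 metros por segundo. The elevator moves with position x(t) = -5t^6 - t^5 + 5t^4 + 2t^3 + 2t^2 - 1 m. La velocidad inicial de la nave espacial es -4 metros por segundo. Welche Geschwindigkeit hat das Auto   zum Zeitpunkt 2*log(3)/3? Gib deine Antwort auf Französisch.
Nous devons intégrer notre équation de l'accélération a(t) = 27·exp(3·t/2)/4 1 fois. La primitive de l'accélération est la vitesse. En utilisant v(0) = 9/2, nous obtenons v(t) = 9·exp(3·t/2)/2. En utilisant v(t) = 9·exp(3·t/2)/2 et en substituant t = 2*log(3)/3, nous trouvons v = 27/2.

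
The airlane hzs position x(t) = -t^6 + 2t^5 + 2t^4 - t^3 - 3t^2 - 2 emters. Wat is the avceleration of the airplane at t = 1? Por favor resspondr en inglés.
To solve this, we need to take 2 derivatives of our position equation x(t) = -t^6 + 2·t^5 + 2·t^4 - t^3 - 3·t^2 - 2. Differentiating position, we get velocity: v(t) = -6·t^5 + 10·t^4 + 8·t^3 - 3·t^2 - 6·t. Differentiating velocity, we get acceleration: a(t) = -30·t^4 + 40·t^3 + 24·t^2 - 6·t - 6. We have acceleration a(t) = -30·t^4 + 40·t^3 + 24·t^2 - 6·t - 6. Substituting t = 1: a(1) = 22.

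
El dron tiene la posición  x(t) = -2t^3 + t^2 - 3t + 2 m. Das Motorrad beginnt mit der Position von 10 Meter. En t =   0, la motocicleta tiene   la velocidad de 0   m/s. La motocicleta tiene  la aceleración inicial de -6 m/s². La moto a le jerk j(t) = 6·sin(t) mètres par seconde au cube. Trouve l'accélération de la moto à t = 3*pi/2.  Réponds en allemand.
Wir müssen das Integral unserer Gleichung für den Ruck j(t) = 6·sin(t) 1-mal finden. Das Integral von dem Ruck, mit a(0) = -6, ergibt die Beschleunigung: a(t) = -6·cos(t). Mit a(t) = -6·cos(t) und Einsetzen von t = 3*pi/2, finden wir a = 0.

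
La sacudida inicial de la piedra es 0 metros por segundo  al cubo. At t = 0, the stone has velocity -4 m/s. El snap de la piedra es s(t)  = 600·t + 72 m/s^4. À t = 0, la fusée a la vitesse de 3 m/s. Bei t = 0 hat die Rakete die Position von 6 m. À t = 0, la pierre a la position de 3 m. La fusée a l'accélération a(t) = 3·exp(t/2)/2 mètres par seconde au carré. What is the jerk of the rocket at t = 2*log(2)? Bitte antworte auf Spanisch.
Partiendo de la aceleración a(t) = 3·exp(t/2)/2, tomamos 1 derivada. Tomando d/dt de a(t), encontramos j(t) = 3·exp(t/2)/4. Usando j(t) = 3·exp(t/2)/4 y sustituyendo t = 2*log(2), encontramos j = 3/2.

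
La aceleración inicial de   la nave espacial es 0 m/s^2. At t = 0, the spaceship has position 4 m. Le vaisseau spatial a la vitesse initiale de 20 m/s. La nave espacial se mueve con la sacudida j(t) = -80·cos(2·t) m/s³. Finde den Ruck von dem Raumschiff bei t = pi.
Aus der Gleichung für den Ruck j(t) = -80·cos(2·t), setzen wir t = pi ein und erhalten j = -80.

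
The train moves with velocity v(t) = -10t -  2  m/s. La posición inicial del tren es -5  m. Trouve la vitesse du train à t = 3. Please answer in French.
Nous avons la vitesse v(t) = -10·t - 2. En substituant t = 3: v(3) = -32.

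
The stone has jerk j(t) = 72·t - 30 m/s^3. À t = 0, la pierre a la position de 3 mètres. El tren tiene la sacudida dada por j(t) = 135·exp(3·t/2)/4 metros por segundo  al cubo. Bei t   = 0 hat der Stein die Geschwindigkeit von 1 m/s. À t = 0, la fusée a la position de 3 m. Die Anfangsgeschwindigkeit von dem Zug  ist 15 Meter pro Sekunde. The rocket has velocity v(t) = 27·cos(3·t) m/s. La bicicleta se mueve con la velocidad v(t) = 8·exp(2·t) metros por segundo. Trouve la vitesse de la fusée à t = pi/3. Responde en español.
De la ecuación de la velocidad v(t) = 27·cos(3·t), sustituimos t = pi/3 para obtener v = -27.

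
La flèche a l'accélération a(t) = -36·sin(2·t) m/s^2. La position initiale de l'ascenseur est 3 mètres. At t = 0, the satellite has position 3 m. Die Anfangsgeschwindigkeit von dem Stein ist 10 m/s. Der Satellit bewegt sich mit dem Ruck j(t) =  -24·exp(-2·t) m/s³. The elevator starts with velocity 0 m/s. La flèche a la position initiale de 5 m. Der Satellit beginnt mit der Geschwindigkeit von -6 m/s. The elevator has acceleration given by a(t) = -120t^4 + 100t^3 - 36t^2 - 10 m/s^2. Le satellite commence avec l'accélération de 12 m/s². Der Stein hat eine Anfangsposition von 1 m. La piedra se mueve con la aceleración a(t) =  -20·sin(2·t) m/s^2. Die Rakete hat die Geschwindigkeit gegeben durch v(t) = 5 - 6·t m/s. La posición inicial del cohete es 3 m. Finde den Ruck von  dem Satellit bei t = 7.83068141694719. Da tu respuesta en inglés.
Using j(t) = -24·exp(-2·t) and substituting t = 7.83068141694719, we find j = -0.00000378937673013043.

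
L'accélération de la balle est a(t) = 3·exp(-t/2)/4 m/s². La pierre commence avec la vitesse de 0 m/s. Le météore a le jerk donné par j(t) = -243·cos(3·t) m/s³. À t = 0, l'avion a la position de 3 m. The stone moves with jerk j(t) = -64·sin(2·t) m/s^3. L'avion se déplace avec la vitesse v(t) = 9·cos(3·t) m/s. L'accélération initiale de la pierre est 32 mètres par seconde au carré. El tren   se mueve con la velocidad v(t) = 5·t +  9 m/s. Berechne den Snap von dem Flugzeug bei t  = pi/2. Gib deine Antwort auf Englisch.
To solve this, we need to take 3 derivatives of our velocity equation v(t) = 9·cos(3·t). Taking d/dt of v(t), we find a(t) = -27·sin(3·t). Taking d/dt of a(t), we find j(t) = -81·cos(3·t). Differentiating jerk, we get snap: s(t) = 243·sin(3·t). We have snap s(t) = 243·sin(3·t). Substituting t = pi/2: s(pi/2) = -243.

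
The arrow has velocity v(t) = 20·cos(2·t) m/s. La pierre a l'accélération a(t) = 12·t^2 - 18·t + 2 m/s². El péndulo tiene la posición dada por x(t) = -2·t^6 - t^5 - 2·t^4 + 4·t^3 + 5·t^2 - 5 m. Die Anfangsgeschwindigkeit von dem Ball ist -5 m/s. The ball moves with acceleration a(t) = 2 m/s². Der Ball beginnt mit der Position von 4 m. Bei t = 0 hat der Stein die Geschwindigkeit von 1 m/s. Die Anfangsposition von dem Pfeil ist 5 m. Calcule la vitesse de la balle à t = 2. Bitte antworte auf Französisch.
Nous devons intégrer notre équation de l'accélération a(t) = 2 1 fois. L'intégrale de l'accélération est la vitesse. En utilisant v(0) = -5, nous obtenons v(t) = 2·t - 5. En utilisant v(t) = 2·t - 5 et en substituant t = 2, nous trouvons v = -1.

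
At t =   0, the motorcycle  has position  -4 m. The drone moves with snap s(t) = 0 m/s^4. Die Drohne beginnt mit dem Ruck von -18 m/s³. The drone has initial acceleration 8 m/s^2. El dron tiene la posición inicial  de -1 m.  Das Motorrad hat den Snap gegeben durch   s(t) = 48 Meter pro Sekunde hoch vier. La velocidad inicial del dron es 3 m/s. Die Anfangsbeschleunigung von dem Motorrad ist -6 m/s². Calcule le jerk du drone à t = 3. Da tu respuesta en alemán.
Ausgehend von dem Snap s(t) = 0, nehmen wir 1 Integral. Durch Integration von dem Snap und Verwendung der Anfangsbedingung j(0) = -18, erhalten wir j(t) = -18. Mit j(t) = -18 und Einsetzen von t = 3, finden wir j = -18.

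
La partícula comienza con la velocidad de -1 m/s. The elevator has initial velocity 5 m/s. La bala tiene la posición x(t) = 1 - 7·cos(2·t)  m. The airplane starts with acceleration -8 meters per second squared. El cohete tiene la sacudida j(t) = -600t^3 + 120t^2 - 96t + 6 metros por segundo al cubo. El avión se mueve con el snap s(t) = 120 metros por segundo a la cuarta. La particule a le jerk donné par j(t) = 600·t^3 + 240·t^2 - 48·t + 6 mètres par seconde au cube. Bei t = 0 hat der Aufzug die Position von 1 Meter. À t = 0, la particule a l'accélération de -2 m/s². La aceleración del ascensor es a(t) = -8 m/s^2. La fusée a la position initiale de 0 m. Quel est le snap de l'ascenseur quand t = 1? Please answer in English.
To solve this, we need to take 2 derivatives of our acceleration equation a(t) = -8. The derivative of acceleration gives jerk: j(t) = 0. Differentiating jerk, we get snap: s(t) = 0. From the given snap equation s(t) = 0, we substitute t = 1 to get s = 0.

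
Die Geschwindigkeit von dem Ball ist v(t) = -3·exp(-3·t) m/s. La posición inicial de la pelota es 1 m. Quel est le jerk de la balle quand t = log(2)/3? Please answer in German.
Um dies zu lösen, müssen wir 2 Ableitungen unserer Gleichung für die Geschwindigkeit v(t) = -3·exp(-3·t) nehmen. Die Ableitung von der Geschwindigkeit ergibt die Beschleunigung: a(t) = 9·exp(-3·t). Die Ableitung von der Beschleunigung ergibt den Ruck: j(t) = -27·exp(-3·t). Aus der Gleichung für den Ruck j(t) = -27·exp(-3·t), setzen wir t = log(2)/3 ein und erhalten j = -27/2.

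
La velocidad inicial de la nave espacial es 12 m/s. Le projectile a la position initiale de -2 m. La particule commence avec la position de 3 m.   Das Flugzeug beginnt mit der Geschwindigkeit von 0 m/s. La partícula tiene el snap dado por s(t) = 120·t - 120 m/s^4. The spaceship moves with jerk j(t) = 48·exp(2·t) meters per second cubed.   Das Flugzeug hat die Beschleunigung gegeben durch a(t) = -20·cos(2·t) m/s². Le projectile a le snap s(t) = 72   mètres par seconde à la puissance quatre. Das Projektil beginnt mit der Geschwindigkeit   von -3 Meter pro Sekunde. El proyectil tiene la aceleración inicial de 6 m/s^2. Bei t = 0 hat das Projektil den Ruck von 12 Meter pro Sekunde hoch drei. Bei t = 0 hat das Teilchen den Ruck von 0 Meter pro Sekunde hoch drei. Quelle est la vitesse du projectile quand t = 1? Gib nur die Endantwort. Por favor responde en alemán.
Die Geschwindigkeit bei t = 1 ist v = 21.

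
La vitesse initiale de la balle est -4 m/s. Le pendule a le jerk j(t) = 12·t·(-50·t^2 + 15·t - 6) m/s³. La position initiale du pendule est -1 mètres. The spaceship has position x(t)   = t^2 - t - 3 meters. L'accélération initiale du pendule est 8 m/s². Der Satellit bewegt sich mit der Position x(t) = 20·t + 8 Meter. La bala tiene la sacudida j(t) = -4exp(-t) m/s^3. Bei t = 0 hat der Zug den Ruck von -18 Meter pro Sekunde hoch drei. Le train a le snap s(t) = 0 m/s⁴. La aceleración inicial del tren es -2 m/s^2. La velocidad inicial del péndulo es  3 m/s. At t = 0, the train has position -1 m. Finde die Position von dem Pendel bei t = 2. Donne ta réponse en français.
Nous devons intégrer notre équation du jerk j(t) = 12·t·(-50·t^2 + 15·t - 6) 3 fois. En prenant ∫j(t)dt et en appliquant a(0) = 8, nous trouvons a(t) = -150·t^4 + 60·t^3 - 36·t^2 + 8. En prenant ∫a(t)dt et en appliquant v(0) = 3, nous trouvons v(t) = -30·t^5 + 15·t^4 - 12·t^3 + 8·t + 3. La primitive de la vitesse est la position. En utilisant x(0) = -1, nous obtenons x(t) = -5·t^6 + 3·t^5 - 3·t^4 + 4·t^2 + 3·t - 1. En utilisant x(t) = -5·t^6 + 3·t^5 - 3·t^4 + 4·t^2 + 3·t - 1 et en substituant t = 2, nous trouvons x = -251.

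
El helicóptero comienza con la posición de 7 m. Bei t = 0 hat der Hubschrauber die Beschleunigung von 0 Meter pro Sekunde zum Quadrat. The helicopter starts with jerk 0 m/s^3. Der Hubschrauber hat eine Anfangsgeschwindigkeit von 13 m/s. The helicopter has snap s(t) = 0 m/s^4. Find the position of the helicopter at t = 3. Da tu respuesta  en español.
Necesitamos integrar nuestra ecuación del snap s(t) = 0 4 veces. La integral del snap, con j(0) = 0, da la sacudida: j(t) = 0. La integral de la sacudida es la aceleración. Usando a(0) = 0, obtenemos a(t) = 0. La integral de la aceleración es la velocidad. Usando v(0) = 13, obtenemos v(t) = 13. La antiderivada de la velocidad, con x(0) = 7, da la posición: x(t) = 13·t + 7. De la ecuación de la posición x(t) = 13·t + 7, sustituimos t = 3 para obtener x = 46.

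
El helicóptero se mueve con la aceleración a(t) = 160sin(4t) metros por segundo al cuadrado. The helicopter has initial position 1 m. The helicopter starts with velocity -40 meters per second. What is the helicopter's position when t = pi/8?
We must find the integral of our acceleration equation a(t) = 160·sin(4·t) 2 times. The antiderivative of acceleration, with v(0) = -40, gives velocity: v(t) = -40·cos(4·t). Taking ∫v(t)dt and applying x(0) = 1, we find x(t) = 1 - 10·sin(4·t). We have position x(t) = 1 - 10·sin(4·t). Substituting t = pi/8: x(pi/8) = -9.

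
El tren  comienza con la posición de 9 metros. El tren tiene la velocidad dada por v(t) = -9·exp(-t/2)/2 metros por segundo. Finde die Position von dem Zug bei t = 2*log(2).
Ausgehend von der Geschwindigkeit v(t) = -9·exp(-t/2)/2, nehmen wir 1 Integral. Durch Integration von der Geschwindigkeit und Verwendung der Anfangsbedingung x(0) = 9, erhalten wir x(t) = 9·exp(-t/2). Aus der Gleichung für die Position x(t) = 9·exp(-t/2), setzen wir t = 2*log(2) ein und erhalten x = 9/2.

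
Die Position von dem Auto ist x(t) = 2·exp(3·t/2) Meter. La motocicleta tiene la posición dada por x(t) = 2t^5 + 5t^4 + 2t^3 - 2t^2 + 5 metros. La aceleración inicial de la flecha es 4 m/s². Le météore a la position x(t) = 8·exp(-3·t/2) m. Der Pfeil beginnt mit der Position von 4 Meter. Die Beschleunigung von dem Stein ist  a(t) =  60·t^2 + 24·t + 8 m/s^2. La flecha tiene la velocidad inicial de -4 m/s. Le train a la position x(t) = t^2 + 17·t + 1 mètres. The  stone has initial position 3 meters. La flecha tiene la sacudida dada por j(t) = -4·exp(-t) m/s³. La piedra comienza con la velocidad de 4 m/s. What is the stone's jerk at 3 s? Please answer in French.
Nous devons dériver notre équation de l'accélération a(t) = 60·t^2 + 24·t + 8 1 fois. En prenant d/dt de a(t), nous trouvons j(t) = 120·t + 24. Nous avons le jerk j(t) = 120·t + 24. En substituant t = 3: j(3) = 384.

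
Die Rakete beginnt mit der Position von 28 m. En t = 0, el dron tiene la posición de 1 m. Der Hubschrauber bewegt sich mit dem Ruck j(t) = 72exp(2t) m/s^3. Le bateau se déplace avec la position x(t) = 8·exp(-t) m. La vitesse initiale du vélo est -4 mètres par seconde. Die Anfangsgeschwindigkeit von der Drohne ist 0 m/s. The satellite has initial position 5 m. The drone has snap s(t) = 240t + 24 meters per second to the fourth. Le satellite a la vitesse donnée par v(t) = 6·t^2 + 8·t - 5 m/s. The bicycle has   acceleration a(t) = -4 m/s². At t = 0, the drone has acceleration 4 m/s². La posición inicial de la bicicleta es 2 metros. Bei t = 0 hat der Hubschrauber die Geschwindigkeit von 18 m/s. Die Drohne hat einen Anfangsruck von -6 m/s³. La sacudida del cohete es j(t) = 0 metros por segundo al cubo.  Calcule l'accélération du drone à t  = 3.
Nous devons trouver l'intégrale de notre équation du snap s(t) = 240·t + 24 2 fois. En prenant ∫s(t)dt et en appliquant j(0) = -6, nous trouvons j(t) = 120·t^2 + 24·t - 6. La primitive du jerk, avec a(0) = 4, donne l'accélération: a(t) = 40·t^3 + 12·t^2 - 6·t + 4. De l'équation de l'accélération a(t) = 40·t^3 + 12·t^2 - 6·t + 4, nous substituons t = 3 pour obtenir a = 1174.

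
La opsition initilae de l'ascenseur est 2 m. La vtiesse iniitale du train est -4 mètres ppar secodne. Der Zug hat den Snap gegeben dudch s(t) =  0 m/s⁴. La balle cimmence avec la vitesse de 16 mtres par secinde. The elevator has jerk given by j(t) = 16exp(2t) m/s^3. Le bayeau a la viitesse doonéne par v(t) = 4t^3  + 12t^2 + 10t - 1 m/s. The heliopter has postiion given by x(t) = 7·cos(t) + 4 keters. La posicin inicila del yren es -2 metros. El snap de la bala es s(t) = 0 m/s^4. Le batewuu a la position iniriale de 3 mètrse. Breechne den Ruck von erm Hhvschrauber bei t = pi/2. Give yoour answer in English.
To solve this, we need to take 3 derivatives of our position equation x(t) = 7·cos(t) + 4. The derivative of position gives velocity: v(t) = -7·sin(t). Taking d/dt of v(t), we find a(t) = -7·cos(t). Differentiating acceleration, we get jerk: j(t) = 7·sin(t). We have jerk j(t) = 7·sin(t). Substituting t = pi/2: j(pi/2) = 7.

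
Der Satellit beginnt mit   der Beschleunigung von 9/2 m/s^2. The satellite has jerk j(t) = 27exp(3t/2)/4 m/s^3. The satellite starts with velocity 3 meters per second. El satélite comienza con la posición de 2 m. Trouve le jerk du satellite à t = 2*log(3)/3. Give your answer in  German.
Aus der Gleichung für den Ruck j(t) = 27·exp(3·t/2)/4, setzen wir t = 2*log(3)/3 ein und erhalten j = 81/4.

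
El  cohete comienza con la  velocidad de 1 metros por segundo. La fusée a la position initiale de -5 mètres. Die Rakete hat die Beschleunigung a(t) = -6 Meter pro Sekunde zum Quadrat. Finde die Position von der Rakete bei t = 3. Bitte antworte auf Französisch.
Pour résoudre ceci, nous devons prendre 2 intégrales de notre équation de l'accélération a(t) = -6. L'intégrale de l'accélération est la vitesse. En utilisant v(0) = 1, nous obtenons v(t) = 1 - 6·t. La primitive de la vitesse est la position. En utilisant x(0) = -5, nous obtenons x(t) = -3·t^2 + t - 5. De l'équation de la position x(t) = -3·t^2 + t - 5, nous substituons t = 3 pour obtenir x = -29.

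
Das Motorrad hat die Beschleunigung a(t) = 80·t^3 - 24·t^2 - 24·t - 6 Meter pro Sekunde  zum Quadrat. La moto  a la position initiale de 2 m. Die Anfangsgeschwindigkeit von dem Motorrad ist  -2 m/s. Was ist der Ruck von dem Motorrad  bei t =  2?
Wir müssen unsere Gleichung für die Beschleunigung a(t) = 80·t^3 - 24·t^2 - 24·t - 6 1-mal ableiten. Mit d/dt von a(t) finden wir j(t) = 240·t^2 - 48·t - 24. Mit j(t) = 240·t^2 - 48·t - 24 und Einsetzen von t = 2, finden wir j = 840.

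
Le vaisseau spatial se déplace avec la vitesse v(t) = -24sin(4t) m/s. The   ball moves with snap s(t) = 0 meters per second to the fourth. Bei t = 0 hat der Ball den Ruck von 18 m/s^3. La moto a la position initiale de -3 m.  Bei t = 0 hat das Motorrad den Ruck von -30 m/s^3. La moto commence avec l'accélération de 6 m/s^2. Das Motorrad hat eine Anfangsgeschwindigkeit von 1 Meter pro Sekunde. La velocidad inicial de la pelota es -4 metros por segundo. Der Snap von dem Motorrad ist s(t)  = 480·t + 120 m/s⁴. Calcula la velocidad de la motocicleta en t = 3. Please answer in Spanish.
Para resolver esto, necesitamos tomar 3 antiderivadas de nuestra ecuación del snap s(t) = 480·t + 120. La integral del snap es la sacudida. Usando j(0) = -30, obtenemos j(t) = 240·t^2 + 120·t - 30. Integrando la sacudida y usando la condición inicial a(0) = 6, obtenemos a(t) = 80·t^3 + 60·t^2 - 30·t + 6. La integral de la aceleración es la velocidad. Usando v(0) = 1, obtenemos v(t) = 20·t^4 + 20·t^3 - 15·t^2 + 6·t + 1. De la ecuación de la velocidad v(t) = 20·t^4 + 20·t^3 - 15·t^2 + 6·t + 1, sustituimos t = 3 para obtener v = 2044.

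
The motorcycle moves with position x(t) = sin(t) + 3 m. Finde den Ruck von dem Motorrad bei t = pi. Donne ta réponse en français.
Nous devons dériver notre équation de la position x(t) = sin(t) + 3 3 fois. En dérivant la position, nous obtenons la vitesse: v(t) = cos(t). En prenant d/dt de v(t), nous trouvons a(t) = -sin(t). En prenant d/dt de a(t), nous trouvons j(t) = -cos(t). En utilisant j(t) = -cos(t) et en substituant t = pi, nous trouvons j = 1.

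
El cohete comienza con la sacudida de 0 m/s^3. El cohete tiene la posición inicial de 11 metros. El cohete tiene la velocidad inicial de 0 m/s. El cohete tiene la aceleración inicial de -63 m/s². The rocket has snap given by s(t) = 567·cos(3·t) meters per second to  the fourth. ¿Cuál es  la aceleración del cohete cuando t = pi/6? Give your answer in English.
Starting from snap s(t) = 567·cos(3·t), we take 2 antiderivatives. The integral of snap is jerk. Using j(0) = 0, we get j(t) = 189·sin(3·t). Integrating jerk and using the initial condition a(0) = -63, we get a(t) = -63·cos(3·t). From the given acceleration equation a(t) = -63·cos(3·t), we substitute t = pi/6 to get a = 0.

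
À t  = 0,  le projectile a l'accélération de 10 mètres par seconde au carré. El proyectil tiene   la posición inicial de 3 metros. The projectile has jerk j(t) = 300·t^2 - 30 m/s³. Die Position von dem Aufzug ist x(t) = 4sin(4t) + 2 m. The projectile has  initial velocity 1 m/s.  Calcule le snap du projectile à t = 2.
Pour résoudre ceci, nous devons prendre 1 dérivée de notre équation du jerk j(t) = 300·t^2 - 30. En dérivant le jerk, nous obtenons le snap: s(t) = 600·t. De l'équation du snap s(t) = 600·t, nous substituons t = 2 pour obtenir s = 1200.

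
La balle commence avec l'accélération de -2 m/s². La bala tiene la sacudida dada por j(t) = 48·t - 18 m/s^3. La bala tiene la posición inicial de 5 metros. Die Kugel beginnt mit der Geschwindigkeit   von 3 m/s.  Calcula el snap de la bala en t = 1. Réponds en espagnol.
Para resolver esto, necesitamos tomar 1 derivada de nuestra ecuación de la sacudida j(t) = 48·t - 18. La derivada de la sacudida da el snap: s(t) = 48. Usando s(t) = 48 y sustituyendo t = 1, encontramos s = 48.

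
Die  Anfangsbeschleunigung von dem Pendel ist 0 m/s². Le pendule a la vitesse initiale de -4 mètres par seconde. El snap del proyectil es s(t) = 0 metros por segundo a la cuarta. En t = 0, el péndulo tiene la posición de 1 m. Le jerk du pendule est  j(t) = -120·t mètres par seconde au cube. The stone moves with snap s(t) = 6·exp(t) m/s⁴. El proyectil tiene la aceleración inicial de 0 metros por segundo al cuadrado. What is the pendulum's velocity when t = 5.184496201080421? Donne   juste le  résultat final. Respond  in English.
At t = 5.184496201080421, v = -2791.08155684825.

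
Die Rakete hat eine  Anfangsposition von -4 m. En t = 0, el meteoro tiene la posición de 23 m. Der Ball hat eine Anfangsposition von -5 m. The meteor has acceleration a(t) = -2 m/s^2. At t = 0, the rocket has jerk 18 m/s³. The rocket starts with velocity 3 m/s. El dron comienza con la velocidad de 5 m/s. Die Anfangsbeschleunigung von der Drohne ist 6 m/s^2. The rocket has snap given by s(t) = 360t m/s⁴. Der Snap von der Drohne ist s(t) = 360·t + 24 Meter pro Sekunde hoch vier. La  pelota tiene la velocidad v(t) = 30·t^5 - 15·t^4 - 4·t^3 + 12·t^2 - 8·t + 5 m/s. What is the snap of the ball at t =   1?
To solve this, we need to take 3 derivatives of our velocity equation v(t) = 30·t^5 - 15·t^4 - 4·t^3 + 12·t^2 - 8·t + 5. The derivative of velocity gives acceleration: a(t) = 150·t^4 - 60·t^3 - 12·t^2 + 24·t - 8. Differentiating acceleration, we get jerk: j(t) = 600·t^3 - 180·t^2 - 24·t + 24. The derivative of jerk gives snap: s(t) = 1800·t^2 - 360·t - 24. Using s(t) = 1800·t^2 - 360·t - 24 and substituting t = 1, we find s = 1416.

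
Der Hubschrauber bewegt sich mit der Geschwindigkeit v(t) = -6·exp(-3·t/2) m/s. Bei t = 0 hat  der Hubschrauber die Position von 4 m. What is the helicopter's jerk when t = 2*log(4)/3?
Starting from velocity v(t) = -6·exp(-3·t/2), we take 2 derivatives. The derivative of velocity gives acceleration: a(t) = 9·exp(-3·t/2). Taking d/dt of a(t), we find j(t) = -27·exp(-3·t/2)/2. From the given jerk equation j(t) = -27·exp(-3·t/2)/2, we substitute t = 2*log(4)/3 to get j = -27/8.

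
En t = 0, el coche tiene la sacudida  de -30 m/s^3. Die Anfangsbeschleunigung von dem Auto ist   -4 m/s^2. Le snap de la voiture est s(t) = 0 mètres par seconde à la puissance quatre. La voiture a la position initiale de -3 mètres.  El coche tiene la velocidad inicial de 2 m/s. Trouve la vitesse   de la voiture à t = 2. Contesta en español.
Necesitamos integrar nuestra ecuación del snap s(t) = 0 3 veces. La integral del snap, con j(0) = -30, da la sacudida: j(t) = -30. La antiderivada de la sacudida, con a(0) = -4, da la aceleración: a(t) = -30·t - 4. La integral de la aceleración, con v(0) = 2, da la velocidad: v(t) = -15·t^2 - 4·t + 2. Tenemos la velocidad v(t) = -15·t^2 - 4·t + 2. Sustituyendo t = 2: v(2) = -66.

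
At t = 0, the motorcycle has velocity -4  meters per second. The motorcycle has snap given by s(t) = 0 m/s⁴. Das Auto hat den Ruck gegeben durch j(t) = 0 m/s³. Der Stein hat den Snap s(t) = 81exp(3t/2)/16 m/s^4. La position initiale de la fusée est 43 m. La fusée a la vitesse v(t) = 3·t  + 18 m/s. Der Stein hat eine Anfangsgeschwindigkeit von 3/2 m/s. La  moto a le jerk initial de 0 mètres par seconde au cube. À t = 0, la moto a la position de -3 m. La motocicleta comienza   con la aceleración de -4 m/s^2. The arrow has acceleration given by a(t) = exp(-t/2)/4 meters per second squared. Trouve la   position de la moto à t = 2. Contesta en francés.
Nous devons trouver l'intégrale de notre équation du snap s(t) = 0 4 fois. L'intégrale du snap, avec j(0) = 0, donne le jerk: j(t) = 0. En intégrant le jerk et en utilisant la condition initiale a(0) = -4, nous obtenons a(t) = -4. En prenant ∫a(t)dt et en appliquant v(0) = -4, nous trouvons v(t) = -4·t - 4. En prenant ∫v(t)dt et en appliquant x(0) = -3, nous trouvons x(t) = -2·t^2 - 4·t - 3. De l'équation de la position x(t) = -2·t^2 - 4·t - 3, nous substituons t = 2 pour obtenir x = -19.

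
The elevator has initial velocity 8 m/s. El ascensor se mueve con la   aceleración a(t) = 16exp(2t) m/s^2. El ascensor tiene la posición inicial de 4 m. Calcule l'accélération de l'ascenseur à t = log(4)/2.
Nous avons l'accélération a(t) = 16·exp(2·t). En substituant t = log(4)/2: a(log(4)/2) = 64.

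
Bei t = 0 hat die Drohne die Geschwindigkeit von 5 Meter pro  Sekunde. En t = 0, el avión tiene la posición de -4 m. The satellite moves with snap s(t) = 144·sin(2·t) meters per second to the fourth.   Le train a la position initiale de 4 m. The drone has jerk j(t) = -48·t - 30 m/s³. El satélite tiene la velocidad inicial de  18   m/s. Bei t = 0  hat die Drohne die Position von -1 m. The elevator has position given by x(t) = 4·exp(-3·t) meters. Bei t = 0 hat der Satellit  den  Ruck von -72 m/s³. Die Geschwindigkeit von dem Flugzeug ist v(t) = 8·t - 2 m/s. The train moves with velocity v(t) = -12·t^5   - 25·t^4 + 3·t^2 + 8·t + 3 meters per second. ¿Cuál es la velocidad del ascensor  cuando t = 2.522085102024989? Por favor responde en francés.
Pour résoudre ceci, nous devons prendre 1 dérivée de notre équation de la position x(t) = 4·exp(-3·t). En prenant d/dt de x(t), nous trouvons v(t) = -12·exp(-3·t). En utilisant v(t) = -12·exp(-3·t) et en substituant t = 2.522085102024989, nous trouvons v = -0.00621152615061649.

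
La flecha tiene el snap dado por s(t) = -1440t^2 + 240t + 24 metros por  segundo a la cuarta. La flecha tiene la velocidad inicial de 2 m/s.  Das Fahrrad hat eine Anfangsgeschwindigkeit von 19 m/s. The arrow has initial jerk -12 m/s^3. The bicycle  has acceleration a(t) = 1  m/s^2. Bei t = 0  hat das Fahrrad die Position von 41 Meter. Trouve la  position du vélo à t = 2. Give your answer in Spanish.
Para resolver esto, necesitamos tomar 2 integrales de nuestra ecuación de la aceleración a(t) = 1. Tomando ∫a(t)dt y aplicando v(0) = 19, encontramos v(t) = t + 19. Integrando la velocidad y usando la condición inicial x(0) = 41, obtenemos x(t) = t^2/2 + 19·t + 41. Tenemos la posición x(t) = t^2/2 + 19·t + 41. Sustituyendo t = 2: x(2) = 81.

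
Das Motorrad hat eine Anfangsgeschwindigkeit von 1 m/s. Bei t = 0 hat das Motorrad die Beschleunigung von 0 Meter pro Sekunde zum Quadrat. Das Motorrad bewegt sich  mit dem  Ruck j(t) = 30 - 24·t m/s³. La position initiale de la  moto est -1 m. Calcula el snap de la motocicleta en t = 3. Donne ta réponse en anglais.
To solve this, we need to take 1 derivative of our jerk equation j(t) = 30 - 24·t. The derivative of jerk gives snap: s(t) = -24. Using s(t) = -24 and substituting t = 3, we find s = -24.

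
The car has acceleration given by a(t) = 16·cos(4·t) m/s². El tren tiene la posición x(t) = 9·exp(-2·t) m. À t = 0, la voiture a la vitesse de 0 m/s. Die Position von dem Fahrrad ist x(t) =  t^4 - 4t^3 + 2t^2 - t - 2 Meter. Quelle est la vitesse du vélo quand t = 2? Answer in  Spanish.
Para resolver esto, necesitamos tomar 1 derivada de nuestra ecuación de la posición x(t) = t^4 - 4·t^3 + 2·t^2 - t - 2. Tomando d/dt de x(t), encontramos v(t) = 4·t^3 - 12·t^2 + 4·t - 1. De la ecuación de la velocidad v(t) = 4·t^3 - 12·t^2 + 4·t - 1, sustituimos t = 2 para obtener v = -9.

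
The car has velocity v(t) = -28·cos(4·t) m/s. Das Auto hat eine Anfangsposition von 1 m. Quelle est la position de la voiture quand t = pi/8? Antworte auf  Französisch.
Nous devons intégrer notre équation de la vitesse v(t) = -28·cos(4·t) 1 fois. En intégrant la vitesse et en utilisant la condition initiale x(0) = 1, nous obtenons x(t) = 1 - 7·sin(4·t). De l'équation de la position x(t) = 1 - 7·sin(4·t), nous substituons t = pi/8 pour obtenir x = -6.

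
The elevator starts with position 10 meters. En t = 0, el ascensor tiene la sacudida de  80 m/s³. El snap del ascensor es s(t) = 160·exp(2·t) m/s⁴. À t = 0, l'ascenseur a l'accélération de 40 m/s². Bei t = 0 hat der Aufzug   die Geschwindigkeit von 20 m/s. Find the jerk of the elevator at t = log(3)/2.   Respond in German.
Um dies zu lösen, müssen wir 1 Integral unserer Gleichung für den Snap s(t) = 160·exp(2·t) finden. Das Integral von dem Snap ist der Ruck. Mit j(0) = 80 erhalten wir j(t) = 80·exp(2·t). Wir haben den Ruck j(t) = 80·exp(2·t). Durch Einsetzen von t = log(3)/2: j(log(3)/2) = 240.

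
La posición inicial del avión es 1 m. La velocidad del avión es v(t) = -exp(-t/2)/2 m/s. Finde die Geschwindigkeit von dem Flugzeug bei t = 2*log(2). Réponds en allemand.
Aus der Gleichung für die Geschwindigkeit v(t) = -exp(-t/2)/2, setzen wir t = 2*log(2) ein und erhalten v = -1/4.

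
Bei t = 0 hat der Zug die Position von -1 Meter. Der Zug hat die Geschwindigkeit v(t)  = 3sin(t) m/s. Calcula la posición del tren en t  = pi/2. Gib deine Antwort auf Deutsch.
Wir müssen die Stammfunktion unserer Gleichung für die Geschwindigkeit v(t) = 3·sin(t) 1-mal finden. Die Stammfunktion von der Geschwindigkeit ist die Position. Mit x(0) = -1 erhalten wir x(t) = 2 - 3·cos(t). Wir haben die Position x(t) = 2 - 3·cos(t). Durch Einsetzen von t = pi/2: x(pi/2) = 2.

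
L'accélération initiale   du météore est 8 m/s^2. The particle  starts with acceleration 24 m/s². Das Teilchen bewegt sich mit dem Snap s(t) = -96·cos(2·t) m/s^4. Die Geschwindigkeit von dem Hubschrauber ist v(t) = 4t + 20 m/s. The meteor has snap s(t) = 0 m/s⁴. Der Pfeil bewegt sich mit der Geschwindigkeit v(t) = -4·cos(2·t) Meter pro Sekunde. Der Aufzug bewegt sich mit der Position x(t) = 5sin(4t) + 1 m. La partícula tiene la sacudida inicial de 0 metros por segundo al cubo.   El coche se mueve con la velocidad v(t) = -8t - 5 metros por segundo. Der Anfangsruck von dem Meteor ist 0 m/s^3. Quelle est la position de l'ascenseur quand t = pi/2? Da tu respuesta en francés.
En utilisant x(t) = 5·sin(4·t) + 1 et en substituant t = pi/2, nous trouvons x = 1.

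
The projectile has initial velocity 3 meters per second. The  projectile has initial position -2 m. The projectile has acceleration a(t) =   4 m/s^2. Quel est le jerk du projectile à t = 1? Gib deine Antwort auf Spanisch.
Debemos derivar nuestra ecuación de la aceleración a(t) = 4 1 vez. Derivando la aceleración, obtenemos la sacudida: j(t) = 0. Tenemos la sacudida j(t) = 0. Sustituyendo t = 1: j(1) = 0.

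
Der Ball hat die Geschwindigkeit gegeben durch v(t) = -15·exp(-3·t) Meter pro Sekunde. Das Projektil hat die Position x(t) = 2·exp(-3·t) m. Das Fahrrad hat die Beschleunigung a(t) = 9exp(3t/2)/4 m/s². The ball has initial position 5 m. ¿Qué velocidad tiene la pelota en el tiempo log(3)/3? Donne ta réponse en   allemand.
Aus der Gleichung für die Geschwindigkeit v(t) = -15·exp(-3·t), setzen wir t = log(3)/3 ein und erhalten v = -5.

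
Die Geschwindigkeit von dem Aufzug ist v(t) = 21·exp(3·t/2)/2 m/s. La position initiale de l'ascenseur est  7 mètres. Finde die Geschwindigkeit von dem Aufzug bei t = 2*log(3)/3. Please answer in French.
En utilisant v(t) = 21·exp(3·t/2)/2 et en substituant t = 2*log(3)/3, nous trouvons v = 63/2.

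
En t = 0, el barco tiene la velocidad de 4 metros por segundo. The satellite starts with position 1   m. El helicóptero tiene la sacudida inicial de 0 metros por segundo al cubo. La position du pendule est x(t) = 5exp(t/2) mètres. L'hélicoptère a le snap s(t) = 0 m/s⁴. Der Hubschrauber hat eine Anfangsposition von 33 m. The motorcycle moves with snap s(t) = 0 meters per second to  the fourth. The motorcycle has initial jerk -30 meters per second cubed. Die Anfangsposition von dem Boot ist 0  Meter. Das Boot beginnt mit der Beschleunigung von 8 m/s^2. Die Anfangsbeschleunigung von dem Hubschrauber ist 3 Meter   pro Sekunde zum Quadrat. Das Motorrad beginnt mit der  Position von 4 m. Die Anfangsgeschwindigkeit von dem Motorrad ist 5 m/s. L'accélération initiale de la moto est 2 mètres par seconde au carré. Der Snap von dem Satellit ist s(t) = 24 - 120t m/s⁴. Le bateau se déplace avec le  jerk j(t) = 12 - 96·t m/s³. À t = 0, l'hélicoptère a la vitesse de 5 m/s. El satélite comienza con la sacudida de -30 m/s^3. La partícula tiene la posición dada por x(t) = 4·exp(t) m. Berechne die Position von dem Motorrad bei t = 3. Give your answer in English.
To solve this, we need to take 4 integrals of our snap equation s(t) = 0. The integral of snap, with j(0) = -30, gives jerk: j(t) = -30. The integral of jerk, with a(0) = 2, gives acceleration: a(t) = 2 - 30·t. Finding the antiderivative of a(t) and using v(0) = 5: v(t) = -15·t^2 + 2·t + 5. Integrating velocity and using the initial condition x(0) = 4, we get x(t) = -5·t^3 + t^2 + 5·t + 4. We have position x(t) = -5·t^3 + t^2 + 5·t + 4. Substituting t = 3: x(3) = -107.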